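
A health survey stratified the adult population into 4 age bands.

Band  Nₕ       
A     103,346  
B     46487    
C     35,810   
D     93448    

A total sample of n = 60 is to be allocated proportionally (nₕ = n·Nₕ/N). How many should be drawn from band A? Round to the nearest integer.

22

Share of band A = 103346/279091 = 0.37029.
Allocate 60 × 0.37029 = 22.218... → 22.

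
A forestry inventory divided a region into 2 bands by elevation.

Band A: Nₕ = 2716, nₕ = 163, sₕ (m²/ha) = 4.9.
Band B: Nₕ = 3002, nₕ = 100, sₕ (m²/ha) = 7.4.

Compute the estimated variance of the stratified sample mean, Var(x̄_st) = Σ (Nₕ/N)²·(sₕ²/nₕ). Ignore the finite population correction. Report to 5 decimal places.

0.18417

N = 5718; Wₕ = Nₕ/N.
band A: (2716/5718)²·4.9²/163 = 0.03323348
band B: (3002/5718)²·7.4²/100 = 0.15093728
Sum = 0.18417076 → 0.18417.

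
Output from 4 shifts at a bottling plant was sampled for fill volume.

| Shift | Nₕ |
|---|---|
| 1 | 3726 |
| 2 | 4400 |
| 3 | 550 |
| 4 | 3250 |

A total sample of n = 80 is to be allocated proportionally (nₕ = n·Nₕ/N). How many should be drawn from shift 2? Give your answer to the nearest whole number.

30

N = 3726 + 4400 + 550 + 3250 = 11926.
n_2 = 80·4400/11926 = 29.515... → 30.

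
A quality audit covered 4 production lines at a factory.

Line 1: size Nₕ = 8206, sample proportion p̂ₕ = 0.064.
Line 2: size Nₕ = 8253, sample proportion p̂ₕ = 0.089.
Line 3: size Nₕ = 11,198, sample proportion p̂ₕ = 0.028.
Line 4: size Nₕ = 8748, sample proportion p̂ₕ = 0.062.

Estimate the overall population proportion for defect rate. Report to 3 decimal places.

0.058

Wₕ = Nₕ/N with N = 36405: 0.2254, 0.2267, 0.3076, 0.2403.
p̂_st = 0.2254·0.064 + 0.2267·0.089 + 0.3076·0.028 + 0.2403·0.062 ≈ 0.05811... → 0.058.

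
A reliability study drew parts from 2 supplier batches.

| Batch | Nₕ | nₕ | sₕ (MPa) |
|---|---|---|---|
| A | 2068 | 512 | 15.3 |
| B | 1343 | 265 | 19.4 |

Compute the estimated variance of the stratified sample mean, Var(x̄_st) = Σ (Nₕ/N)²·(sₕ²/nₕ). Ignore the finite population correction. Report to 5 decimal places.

0.38822

N = 3411; Wₕ = Nₕ/N.
batch A: (2068/3411)²·15.3²/512 = 0.16805465
batch B: (1343/3411)²·19.4²/265 = 0.22016393
Sum = 0.38821858 → 0.38822.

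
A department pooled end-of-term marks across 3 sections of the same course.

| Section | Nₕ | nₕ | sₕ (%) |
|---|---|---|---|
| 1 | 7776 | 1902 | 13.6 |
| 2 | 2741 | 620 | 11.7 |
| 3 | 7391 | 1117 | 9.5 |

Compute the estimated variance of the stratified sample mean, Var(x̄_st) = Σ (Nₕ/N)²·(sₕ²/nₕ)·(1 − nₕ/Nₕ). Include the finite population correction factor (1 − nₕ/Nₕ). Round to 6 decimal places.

N = 17908; Wₕ = Nₕ/N.
section 1: (7776/17908)²·13.6²/1902·(1 − 1902/7776) = 0.013850432
section 2: (2741/17908)²·11.7²/620·(1 − 620/2741) = 0.004002539
section 3: (7391/17908)²·9.5²/1117·(1 − 1117/7391) = 0.011682817
Sum = 0.029535788 → 0.029536.

0.029536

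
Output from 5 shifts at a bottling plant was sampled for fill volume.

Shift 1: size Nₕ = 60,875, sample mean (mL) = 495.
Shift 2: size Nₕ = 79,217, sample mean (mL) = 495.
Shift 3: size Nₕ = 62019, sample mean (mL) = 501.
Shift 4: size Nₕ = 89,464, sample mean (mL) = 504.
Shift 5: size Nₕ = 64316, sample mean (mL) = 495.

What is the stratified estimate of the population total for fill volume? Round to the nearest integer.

177343335

1: 60875·495 = 30133125
2: 79217·495 = 39212415
3: 62019·501 = 31071519
4: 89464·504 = 45089856
5: 64316·495 = 31836420
τ̂ = Σ Nₕx̄ₕ = 177343335.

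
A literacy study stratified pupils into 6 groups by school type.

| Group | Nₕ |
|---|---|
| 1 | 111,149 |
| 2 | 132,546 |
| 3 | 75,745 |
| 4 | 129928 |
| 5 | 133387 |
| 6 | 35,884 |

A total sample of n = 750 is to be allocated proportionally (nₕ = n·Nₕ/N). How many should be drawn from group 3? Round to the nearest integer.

92

Share of group 3 = 75745/618639 = 0.12244.
Allocate 750 × 0.12244 = 91.829... → 92.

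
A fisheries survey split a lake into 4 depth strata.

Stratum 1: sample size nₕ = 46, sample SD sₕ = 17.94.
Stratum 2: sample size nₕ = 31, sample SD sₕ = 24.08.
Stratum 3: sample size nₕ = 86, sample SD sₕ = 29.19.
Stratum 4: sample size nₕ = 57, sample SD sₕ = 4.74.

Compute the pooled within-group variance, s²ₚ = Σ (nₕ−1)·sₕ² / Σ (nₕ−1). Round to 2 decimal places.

488.71

1: (46−1)·17.94² = 45·321.8436 = 14482.962
2: (31−1)·24.08² = 30·579.8464 = 17395.392
3: (86−1)·29.19² = 85·852.0561 = 72424.7685
4: (57−1)·4.74² = 56·22.4676 = 1258.1856
Numerator = 105561.3081; denominator = Σ(nₕ−1) = 216.
s²ₚ = 105561.3081/216 = 488.7098... → 488.71.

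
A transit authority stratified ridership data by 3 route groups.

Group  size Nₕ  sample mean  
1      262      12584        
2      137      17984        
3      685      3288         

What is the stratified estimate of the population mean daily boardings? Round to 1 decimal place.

N = 262 + 137 + 685 = 1084.
The stratified mean weights each stratum mean by its population share Nₕ/N.
Σ Nₕx̄ₕ = 262·12584 + 137·17984 + 685·3288 = 3297008 + 2463808 + 2252280 = 8013096.
Divide by N: 8013096 / 1084 = 7392.155... → 7392.2.

7392.2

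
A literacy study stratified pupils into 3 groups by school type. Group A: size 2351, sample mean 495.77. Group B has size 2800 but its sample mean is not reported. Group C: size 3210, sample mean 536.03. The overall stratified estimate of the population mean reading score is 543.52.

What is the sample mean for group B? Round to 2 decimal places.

Σ Nₕx̄ₕ = N·μ, so 2800·x̄_B = 8361·543.52 − (2351·495.77 + 3210·536.03).
= 4544370.72 − 2886211.57 = 1658159.15.
x̄_B = 1658159.15 / 2800 = 592.1997... → 592.20.

592.20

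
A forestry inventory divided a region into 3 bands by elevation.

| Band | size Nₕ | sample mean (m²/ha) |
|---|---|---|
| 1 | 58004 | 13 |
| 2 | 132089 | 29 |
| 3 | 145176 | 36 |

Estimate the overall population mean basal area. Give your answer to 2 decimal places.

N = 335269; weights Wₕ = Nₕ/N = (0.1730, 0.3940, 0.4330).
x̄_st = Σ Wₕ·x̄ₕ = 0.1730·13 + 0.3940·29 + 0.4330·36 ≈ 29.2630...
→ 29.26.

29.26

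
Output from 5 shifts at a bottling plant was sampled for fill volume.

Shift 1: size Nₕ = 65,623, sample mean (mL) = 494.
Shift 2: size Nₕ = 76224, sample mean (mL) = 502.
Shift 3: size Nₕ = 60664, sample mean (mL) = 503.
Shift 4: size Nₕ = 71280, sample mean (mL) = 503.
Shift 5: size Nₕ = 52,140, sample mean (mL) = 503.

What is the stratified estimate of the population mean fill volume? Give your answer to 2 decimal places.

N = 65623 + 76224 + 60664 + 71280 + 52140 = 325931.
The stratified mean weights each stratum mean by its population share Nₕ/N.
Σ Nₕx̄ₕ = 65623·494 + 76224·502 + 60664·503 + 71280·503 + 52140·503 = 32417762 + 38264448 + 30513992 + 35853840 + 26226420 = 163276462.
Divide by N: 163276462 / 325931 = 500.9541... → 500.95.

500.95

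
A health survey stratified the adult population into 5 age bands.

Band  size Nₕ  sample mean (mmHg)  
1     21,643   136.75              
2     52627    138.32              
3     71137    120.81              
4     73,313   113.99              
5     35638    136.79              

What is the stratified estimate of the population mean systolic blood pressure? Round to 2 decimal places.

126.06

N = 21643 + 52627 + 71137 + 73313 + 35638 = 254358.
The stratified mean weights each stratum mean by its population share Nₕ/N.
Σ Nₕx̄ₕ = 21643·136.75 + 52627·138.32 + 71137·120.81 + 73313·113.99 + 35638·136.79 = 2959680.25 + 7279366.64 + 8594060.97 + 8356948.87 + 4874922.02 = 32064978.75.
Divide by N: 32064978.75 / 254358 = 126.0624... → 126.06.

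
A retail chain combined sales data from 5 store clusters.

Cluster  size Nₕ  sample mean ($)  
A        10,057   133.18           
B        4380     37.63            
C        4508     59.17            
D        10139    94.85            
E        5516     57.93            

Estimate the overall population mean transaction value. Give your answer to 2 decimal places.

x̄_st = (Σ Nₕx̄ₕ) / (Σ Nₕ) = (10057·133.18 + 4380·37.63 + 4508·59.17 + 10139·94.85 + 5516·57.93) / 34600
= 3052175.05 / 34600 = 88.2132... → 88.21.

88.21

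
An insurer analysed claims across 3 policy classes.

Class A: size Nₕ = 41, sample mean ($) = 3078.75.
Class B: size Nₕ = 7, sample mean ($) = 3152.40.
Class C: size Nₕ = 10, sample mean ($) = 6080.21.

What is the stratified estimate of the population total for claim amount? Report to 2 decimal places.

209097.65

A: 41·3078.75 = 126228.75
B: 7·3152.40 = 22066.8
C: 10·6080.21 = 60802.1
τ̂ = Σ Nₕx̄ₕ = 209097.65.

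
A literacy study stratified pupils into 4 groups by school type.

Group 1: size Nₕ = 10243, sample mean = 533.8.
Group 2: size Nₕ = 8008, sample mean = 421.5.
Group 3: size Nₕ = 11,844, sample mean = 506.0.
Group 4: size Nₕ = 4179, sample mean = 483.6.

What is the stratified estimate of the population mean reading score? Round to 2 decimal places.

N = 10243 + 8008 + 11844 + 4179 = 34274.
Weight each subgroup mean by Nₕ/N and sum.
Σ Nₕx̄ₕ = 10243·533.8 + 8008·421.5 + 11844·506.0 + 4179·483.6 = 5467713.4 + 3375372 + 5993064 + 2020964.4 = 16857113.8.
Divide by N: 16857113.8 / 34274 = 491.8339... → 491.83.

491.83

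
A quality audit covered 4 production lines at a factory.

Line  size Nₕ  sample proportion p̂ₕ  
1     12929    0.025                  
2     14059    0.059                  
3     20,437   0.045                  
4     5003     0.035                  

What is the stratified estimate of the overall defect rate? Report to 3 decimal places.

N = 12929 + 14059 + 20437 + 5003 = 52428.
Overall proportion = Σ (Nₕ/N)·p̂ₕ.
Σ Nₕp̂ₕ = 323.225 + 829.481 + 919.665 + 175.105 = 2247.476.
2247.476 / 52428 = 0.04287... → 0.043.

0.043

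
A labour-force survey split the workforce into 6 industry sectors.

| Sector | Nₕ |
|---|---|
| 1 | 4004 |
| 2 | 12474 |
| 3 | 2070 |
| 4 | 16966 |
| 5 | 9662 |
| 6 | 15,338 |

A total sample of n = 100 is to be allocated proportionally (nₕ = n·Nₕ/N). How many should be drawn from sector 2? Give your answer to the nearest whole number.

N = 4004 + 12474 + 2070 + 16966 + 9662 + 15338 = 60514.
n_2 = 100·12474/60514 = 20.613... → 21.

21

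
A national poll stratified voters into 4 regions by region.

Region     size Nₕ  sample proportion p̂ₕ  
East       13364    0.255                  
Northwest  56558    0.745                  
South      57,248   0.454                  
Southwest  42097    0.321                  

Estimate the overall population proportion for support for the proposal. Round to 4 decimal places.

N = 13364 + 56558 + 57248 + 42097 = 169267.
Overall proportion = Σ (Nₕ/N)·p̂ₕ.
Σ Nₕp̂ₕ = 3407.82 + 42135.71 + 25990.592 + 13513.137 = 85047.259.
85047.259 / 169267 = 0.502444... → 0.5024.

0.5024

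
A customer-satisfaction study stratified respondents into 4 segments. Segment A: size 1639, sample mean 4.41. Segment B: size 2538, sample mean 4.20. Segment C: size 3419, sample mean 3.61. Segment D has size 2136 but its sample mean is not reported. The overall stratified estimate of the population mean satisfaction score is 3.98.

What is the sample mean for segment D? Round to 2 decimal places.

Σ Nₕx̄ₕ = N·μ, so 2136·x̄_D = 9732·3.98 − (1639·4.41 + 2538·4.20 + 3419·3.61).
= 38733.36 − 30230.18 = 8503.18.
x̄_D = 8503.18 / 2136 = 3.9809... → 3.98.

3.98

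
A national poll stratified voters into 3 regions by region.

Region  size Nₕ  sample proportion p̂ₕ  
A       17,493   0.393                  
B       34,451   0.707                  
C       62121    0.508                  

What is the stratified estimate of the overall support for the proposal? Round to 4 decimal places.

N = 17493 + 34451 + 62121 = 114065.
Overall proportion = Σ (Nₕ/N)·p̂ₕ.
Σ Nₕp̂ₕ = 6874.749 + 24356.857 + 31557.468 = 62789.074.
62789.074 / 114065 = 0.550467... → 0.5505.

0.5505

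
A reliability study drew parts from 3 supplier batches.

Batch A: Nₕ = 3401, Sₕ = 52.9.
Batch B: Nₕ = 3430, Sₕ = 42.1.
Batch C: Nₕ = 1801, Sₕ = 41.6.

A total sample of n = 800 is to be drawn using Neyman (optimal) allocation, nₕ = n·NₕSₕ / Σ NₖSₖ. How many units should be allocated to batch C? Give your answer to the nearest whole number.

Σ NₕSₕ = 3401·52.9 + 3430·42.1 + 1801·41.6 = 399237.5.
Share for C: 74921.6/399237.5 = 0.18766.
n_C = 800 × 0.18766 = 150.129... → 150.

150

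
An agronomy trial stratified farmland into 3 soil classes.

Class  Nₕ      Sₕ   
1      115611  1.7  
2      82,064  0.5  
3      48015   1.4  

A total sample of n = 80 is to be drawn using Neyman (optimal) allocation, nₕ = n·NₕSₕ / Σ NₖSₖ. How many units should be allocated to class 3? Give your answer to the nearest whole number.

18

Σ NₕSₕ = 115611·1.7 + 82064·0.5 + 48015·1.4 = 304791.7.
Share for 3: 67221/304791.7 = 0.22055.
n_3 = 80 × 0.22055 = 17.644... → 18.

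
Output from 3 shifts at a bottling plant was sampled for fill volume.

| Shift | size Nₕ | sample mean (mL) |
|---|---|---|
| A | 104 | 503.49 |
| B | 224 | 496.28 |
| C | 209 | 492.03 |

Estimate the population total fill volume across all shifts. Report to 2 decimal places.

Estimate total by summing Nₕ·x̄ₕ over strata.
104·503.49 + 224·496.28 + 209·492.03 = 52362.96 + 111166.72 + 102834.27 = 266363.95.

266363.95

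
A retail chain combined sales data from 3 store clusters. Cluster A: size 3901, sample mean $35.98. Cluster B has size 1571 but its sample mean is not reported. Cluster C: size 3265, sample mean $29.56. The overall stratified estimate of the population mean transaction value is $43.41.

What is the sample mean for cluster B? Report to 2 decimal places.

90.64

N = 3901 + 1571 + 3265 = 8737.
Overall total = μ·N = 43.41·8737 = 379273.17.
Subtract the known strata: 3901·35.98 + 3265·29.56 = 236871.38.
Remaining total for cluster B: 379273.17 − 236871.38 = 142401.79.
Divide by its size: 142401.79 / 1571 = 90.6440... → 90.64.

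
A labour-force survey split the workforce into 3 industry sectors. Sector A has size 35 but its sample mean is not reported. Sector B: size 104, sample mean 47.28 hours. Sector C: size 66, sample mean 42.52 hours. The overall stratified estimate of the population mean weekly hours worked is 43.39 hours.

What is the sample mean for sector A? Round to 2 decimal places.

N = 35 + 104 + 66 = 205.
Overall total = μ·N = 43.39·205 = 8894.95.
Subtract the known strata: 104·47.28 + 66·42.52 = 7723.44.
Remaining total for sector A: 8894.95 − 7723.44 = 1171.51.
Divide by its size: 1171.51 / 35 = 33.4717... → 33.47.

33.47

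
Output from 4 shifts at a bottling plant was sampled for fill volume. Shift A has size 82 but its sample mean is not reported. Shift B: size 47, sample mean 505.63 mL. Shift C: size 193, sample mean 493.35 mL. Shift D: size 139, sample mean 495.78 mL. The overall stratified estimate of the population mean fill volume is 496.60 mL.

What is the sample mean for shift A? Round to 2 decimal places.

500.46

N = 82 + 47 + 193 + 139 = 461.
Overall total = μ·N = 496.60·461 = 228932.6.
Subtract the known strata: 47·505.63 + 193·493.35 + 139·495.78 = 187894.58.
Remaining total for shift A: 228932.6 − 187894.58 = 41038.02.
Divide by its size: 41038.02 / 82 = 500.4637... → 500.46.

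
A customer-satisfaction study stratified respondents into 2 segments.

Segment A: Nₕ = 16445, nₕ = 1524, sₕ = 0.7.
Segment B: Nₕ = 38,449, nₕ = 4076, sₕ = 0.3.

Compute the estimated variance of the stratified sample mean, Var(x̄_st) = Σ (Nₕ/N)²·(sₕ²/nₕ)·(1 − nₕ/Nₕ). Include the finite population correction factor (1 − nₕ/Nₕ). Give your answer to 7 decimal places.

0.0000359

N = 54894. Term for each stratum: Wₕ²sₕ²/nₕ·(1−nₕ/Nₕ).
Var(x̄_st) = 0.0000261814 + 0.0000096841 = 0.0000358656 → 0.0000359.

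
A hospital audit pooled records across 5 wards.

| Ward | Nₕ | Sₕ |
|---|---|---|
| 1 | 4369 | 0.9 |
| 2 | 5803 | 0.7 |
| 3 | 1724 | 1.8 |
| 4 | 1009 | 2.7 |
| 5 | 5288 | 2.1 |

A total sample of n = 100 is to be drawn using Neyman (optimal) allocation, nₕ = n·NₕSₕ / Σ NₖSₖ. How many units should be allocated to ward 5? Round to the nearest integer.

Σ NₕSₕ = 4369·0.9 + 5803·0.7 + 1724·1.8 + 1009·2.7 + 5288·2.1 = 24926.5.
Share for 5: 11104.8/24926.5 = 0.44550.
n_5 = 100 × 0.44550 = 44.550... → 45.

45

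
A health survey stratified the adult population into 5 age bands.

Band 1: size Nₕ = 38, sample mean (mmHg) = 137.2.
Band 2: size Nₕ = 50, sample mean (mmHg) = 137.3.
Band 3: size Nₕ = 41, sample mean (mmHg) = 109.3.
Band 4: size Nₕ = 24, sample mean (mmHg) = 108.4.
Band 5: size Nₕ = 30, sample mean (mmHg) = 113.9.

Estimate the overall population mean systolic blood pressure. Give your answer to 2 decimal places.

N = 38 + 50 + 41 + 24 + 30 = 183.
The stratified mean weights each stratum mean by its population share Nₕ/N.
Σ Nₕx̄ₕ = 38·137.2 + 50·137.3 + 41·109.3 + 24·108.4 + 30·113.9 = 5213.6 + 6865 + 4481.3 + 2601.6 + 3417 = 22578.5.
Divide by N: 22578.5 / 183 = 123.3798... → 123.38.

123.38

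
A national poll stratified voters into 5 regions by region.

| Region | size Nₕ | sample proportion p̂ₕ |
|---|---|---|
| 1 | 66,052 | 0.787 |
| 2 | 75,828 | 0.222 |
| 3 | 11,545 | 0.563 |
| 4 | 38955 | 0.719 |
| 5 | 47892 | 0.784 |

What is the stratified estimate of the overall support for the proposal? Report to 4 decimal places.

Wₕ = Nₕ/N with N = 240272: 0.2749, 0.3156, 0.0480, 0.1621, 0.1993.
p̂_st = 0.2749·0.787 + 0.3156·0.222 + 0.0480·0.563 + 0.1621·0.719 + 0.1993·0.784 ≈ 0.586304... → 0.5863.

0.5863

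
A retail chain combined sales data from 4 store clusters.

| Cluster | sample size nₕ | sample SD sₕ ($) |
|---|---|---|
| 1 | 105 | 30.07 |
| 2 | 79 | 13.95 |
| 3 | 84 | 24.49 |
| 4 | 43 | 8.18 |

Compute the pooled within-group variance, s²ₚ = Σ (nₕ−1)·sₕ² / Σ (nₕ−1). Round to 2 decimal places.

527.06

Degrees of freedom: 104 + 78 + 83 + 42 = 307.
Σ(nₕ−1)sₕ² = 104·904.2049 + 78·194.6025 + 83·599.7601 + 42·66.9124 = 161806.7137.
s²ₚ = 161806.7137 / 307 = 527.0577... → 527.06.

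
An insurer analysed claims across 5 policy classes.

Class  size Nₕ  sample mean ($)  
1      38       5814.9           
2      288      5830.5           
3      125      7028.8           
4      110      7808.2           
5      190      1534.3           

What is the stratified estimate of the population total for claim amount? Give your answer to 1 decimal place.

Population total = Σ Nₕ·x̄ₕ (each stratum's size times its mean).
38·5814.9 + 288·5830.5 + 125·7028.8 + 110·7808.2 + 190·1534.3 = 220966.2 + 1679184 + 878600 + 858902 + 291517 = 3929169.2.

3929169.2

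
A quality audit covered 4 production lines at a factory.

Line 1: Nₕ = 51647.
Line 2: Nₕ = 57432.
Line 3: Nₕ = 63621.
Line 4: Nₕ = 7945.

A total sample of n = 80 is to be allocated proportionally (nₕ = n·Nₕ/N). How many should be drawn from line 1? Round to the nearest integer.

Share of line 1 = 51647/180645 = 0.28590.
Allocate 80 × 0.28590 = 22.872... → 23.

23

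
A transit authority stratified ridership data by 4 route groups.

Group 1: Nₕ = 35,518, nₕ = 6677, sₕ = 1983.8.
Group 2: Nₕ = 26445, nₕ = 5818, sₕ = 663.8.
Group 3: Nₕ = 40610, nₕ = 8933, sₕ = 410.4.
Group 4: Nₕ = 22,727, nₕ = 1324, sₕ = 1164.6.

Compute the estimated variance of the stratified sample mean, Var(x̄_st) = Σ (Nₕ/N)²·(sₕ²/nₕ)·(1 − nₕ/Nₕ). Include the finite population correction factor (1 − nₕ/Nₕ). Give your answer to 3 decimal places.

74.371

N = 125300. Term for each stratum: Wₕ²sₕ²/nₕ·(1−nₕ/Nₕ).
Var(x̄_st) = 38.456616 + 2.631348 + 1.544871 + 31.738048 = 74.370883 → 74.371.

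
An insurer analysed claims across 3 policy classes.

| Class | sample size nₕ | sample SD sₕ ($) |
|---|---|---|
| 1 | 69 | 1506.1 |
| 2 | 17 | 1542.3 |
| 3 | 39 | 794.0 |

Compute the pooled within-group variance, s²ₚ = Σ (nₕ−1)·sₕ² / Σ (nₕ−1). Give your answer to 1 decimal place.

1772643.7

1: (69−1)·1506.1² = 68·2268337.21 = 154246930.28
2: (17−1)·1542.3² = 16·2378689.29 = 38059028.64
3: (39−1)·794.0² = 38·630436 = 23956568
Numerator = 216262526.92; denominator = Σ(nₕ−1) = 122.
s²ₚ = 216262526.92/122 = 1772643.663... → 1772643.7.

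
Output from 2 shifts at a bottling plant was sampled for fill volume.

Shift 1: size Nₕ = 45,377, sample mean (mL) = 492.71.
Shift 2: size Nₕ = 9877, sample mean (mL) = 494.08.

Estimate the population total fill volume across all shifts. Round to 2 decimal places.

Estimate total by summing Nₕ·x̄ₕ over strata.
45377·492.71 + 9877·494.08 = 22357701.67 + 4880028.16 = 27237729.83.

27237729.83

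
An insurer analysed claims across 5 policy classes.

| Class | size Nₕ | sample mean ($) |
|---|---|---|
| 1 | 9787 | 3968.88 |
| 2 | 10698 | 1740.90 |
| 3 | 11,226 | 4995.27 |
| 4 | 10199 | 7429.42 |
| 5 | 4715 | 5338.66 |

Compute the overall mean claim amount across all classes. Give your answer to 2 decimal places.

4600.30

N = 9787 + 10698 + 11226 + 10199 + 4715 = 46625.
The stratified mean weights each stratum mean by its population share Nₕ/N.
Σ Nₕx̄ₕ = 9787·3968.88 + 10698·1740.90 + 11226·4995.27 + 10199·7429.42 + 4715·5338.66 = 38843428.56 + 18624148.2 + 56076901.02 + 75772654.58 + 25171781.9 = 214488914.26.
Divide by N: 214488914.26 / 46625 = 4600.2984... → 4600.30.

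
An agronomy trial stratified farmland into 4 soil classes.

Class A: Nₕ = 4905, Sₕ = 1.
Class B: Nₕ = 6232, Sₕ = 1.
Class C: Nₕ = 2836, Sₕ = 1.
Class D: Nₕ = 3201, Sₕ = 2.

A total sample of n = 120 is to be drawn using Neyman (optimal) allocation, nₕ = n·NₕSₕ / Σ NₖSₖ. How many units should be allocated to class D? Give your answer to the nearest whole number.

Σ NₕSₕ = 4905·1 + 6232·1 + 2836·1 + 3201·2 = 20375.
Share for D: 6402/20375 = 0.31421.
n_D = 120 × 0.31421 = 37.705... → 38.

38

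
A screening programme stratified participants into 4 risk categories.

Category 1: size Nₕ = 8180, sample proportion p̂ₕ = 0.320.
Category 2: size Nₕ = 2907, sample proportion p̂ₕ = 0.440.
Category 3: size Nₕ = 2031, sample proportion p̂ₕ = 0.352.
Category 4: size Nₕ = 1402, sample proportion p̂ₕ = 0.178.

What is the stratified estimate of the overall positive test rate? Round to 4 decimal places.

0.3348

Wₕ = Nₕ/N with N = 14520: 0.5634, 0.2002, 0.1399, 0.0966.
p̂_st = 0.5634·0.320 + 0.2002·0.440 + 0.1399·0.352 + 0.0966·0.178 ≈ 0.334790... → 0.3348.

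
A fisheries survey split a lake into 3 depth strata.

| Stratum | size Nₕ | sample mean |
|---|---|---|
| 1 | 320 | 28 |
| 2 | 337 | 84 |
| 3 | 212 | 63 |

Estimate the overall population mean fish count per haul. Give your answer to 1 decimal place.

58.3

N = 869; weights Wₕ = Nₕ/N = (0.3682, 0.3878, 0.2440).
x̄_st = Σ Wₕ·x̄ₕ = 0.3682·28 + 0.3878·84 + 0.2440·63 ≈ 58.255...
→ 58.3.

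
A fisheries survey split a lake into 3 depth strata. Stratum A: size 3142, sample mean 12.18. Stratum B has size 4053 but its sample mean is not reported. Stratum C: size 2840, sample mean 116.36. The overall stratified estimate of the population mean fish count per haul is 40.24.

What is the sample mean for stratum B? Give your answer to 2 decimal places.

8.65

Σ Nₕx̄ₕ = N·μ, so 4053·x̄_B = 10035·40.24 − (3142·12.18 + 2840·116.36).
= 403808.4 − 368731.96 = 35076.44.
x̄_B = 35076.44 / 4053 = 8.6544... → 8.65.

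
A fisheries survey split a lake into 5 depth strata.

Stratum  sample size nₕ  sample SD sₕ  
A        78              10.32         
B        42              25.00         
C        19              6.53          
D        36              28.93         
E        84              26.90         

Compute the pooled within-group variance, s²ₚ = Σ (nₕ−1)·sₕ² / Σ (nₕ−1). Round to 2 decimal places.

487.98

Degrees of freedom: 77 + 41 + 18 + 35 + 83 = 254.
Σ(nₕ−1)sₕ² = 77·106.5024 + 41·625 + 18·42.6409 + 35·836.9449 + 83·723.61 = 123945.9225.
s²ₚ = 123945.9225 / 254 = 487.9761... → 487.98.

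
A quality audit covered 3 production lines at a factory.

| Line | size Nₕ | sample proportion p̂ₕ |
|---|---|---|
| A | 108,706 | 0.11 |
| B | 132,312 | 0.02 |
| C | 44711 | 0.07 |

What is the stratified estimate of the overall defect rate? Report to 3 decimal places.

0.062

Wₕ = Nₕ/N with N = 285729: 0.3805, 0.4631, 0.1565.
p̂_st = 0.3805·0.11 + 0.4631·0.02 + 0.1565·0.07 ≈ 0.06206... → 0.062.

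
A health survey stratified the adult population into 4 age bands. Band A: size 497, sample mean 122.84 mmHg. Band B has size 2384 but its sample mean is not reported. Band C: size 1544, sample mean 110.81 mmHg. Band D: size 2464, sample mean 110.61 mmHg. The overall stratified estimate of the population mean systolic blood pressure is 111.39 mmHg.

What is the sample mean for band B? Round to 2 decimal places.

110.18

N = 497 + 2384 + 1544 + 2464 = 6889.
Overall total = μ·N = 111.39·6889 = 767365.71.
Subtract the known strata: 497·122.84 + 1544·110.81 + 2464·110.61 = 504685.16.
Remaining total for band B: 767365.71 − 504685.16 = 262680.55.
Divide by its size: 262680.55 / 2384 = 110.1848... → 110.18.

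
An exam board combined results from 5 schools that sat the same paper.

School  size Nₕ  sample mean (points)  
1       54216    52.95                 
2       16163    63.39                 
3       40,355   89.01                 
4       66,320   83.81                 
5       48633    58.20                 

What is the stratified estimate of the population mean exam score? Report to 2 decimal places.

N = 225687; weights Wₕ = Nₕ/N = (0.2402, 0.0716, 0.1788, 0.2939, 0.2155).
x̄_st = Σ Wₕ·x̄ₕ = 0.2402·52.95 + 0.0716·63.39 + 0.1788·89.01 + 0.2939·83.81 + 0.2155·58.20 ≈ 70.3453...
→ 70.35.

70.35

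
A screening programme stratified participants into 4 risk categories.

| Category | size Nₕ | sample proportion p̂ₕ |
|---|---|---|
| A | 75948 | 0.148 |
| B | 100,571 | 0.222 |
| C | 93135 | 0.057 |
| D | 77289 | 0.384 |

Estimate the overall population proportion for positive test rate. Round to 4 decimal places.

0.1976

N = 75948 + 100571 + 93135 + 77289 = 346943.
Overall proportion = Σ (Nₕ/N)·p̂ₕ.
Σ Nₕp̂ₕ = 11240.304 + 22326.762 + 5308.695 + 29678.976 = 68554.737.
68554.737 / 346943 = 0.197597... → 0.1976.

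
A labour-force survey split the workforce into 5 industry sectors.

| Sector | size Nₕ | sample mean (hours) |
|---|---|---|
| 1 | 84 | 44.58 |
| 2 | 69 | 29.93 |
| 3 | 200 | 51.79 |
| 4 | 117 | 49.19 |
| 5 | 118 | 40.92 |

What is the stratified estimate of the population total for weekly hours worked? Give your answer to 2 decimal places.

26751.68

1: 84·44.58 = 3744.72
2: 69·29.93 = 2065.17
3: 200·51.79 = 10358
4: 117·49.19 = 5755.23
5: 118·40.92 = 4828.56
τ̂ = Σ Nₕx̄ₕ = 26751.68.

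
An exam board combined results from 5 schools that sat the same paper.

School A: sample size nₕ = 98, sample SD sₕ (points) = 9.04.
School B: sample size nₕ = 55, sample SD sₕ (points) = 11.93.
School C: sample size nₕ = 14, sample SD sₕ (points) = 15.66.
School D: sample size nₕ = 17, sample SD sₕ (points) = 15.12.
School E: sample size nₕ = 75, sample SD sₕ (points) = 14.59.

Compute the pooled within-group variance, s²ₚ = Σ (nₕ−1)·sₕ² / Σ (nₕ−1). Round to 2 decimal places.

150.44

A: (98−1)·9.04² = 97·81.7216 = 7926.9952
B: (55−1)·11.93² = 54·142.3249 = 7685.5446
C: (14−1)·15.66² = 13·245.2356 = 3188.0628
D: (17−1)·15.12² = 16·228.6144 = 3657.8304
E: (75−1)·14.59² = 74·212.8681 = 15752.2394
Numerator = 38210.6724; denominator = Σ(nₕ−1) = 254.
s²ₚ = 38210.6724/254 = 150.4357... → 150.44.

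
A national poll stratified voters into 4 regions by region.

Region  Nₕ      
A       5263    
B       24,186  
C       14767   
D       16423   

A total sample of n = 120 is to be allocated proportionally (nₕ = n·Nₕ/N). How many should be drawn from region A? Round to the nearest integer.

N = 5263 + 24186 + 14767 + 16423 = 60639.
n_A = 120·5263/60639 = 10.415... → 10.

10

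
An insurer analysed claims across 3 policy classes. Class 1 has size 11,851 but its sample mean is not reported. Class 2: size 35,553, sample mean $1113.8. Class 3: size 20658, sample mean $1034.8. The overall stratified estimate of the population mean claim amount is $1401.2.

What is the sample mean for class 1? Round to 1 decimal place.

N = 11851 + 35553 + 20658 = 68062.
Overall total = μ·N = 1401.2·68062 = 95368474.4.
Subtract the known strata: 35553·1113.8 + 20658·1034.8 = 60975829.8.
Remaining total for class 1: 95368474.4 − 60975829.8 = 34392644.6.
Divide by its size: 34392644.6 / 11851 = 2902.088... → 2902.1.

2902.1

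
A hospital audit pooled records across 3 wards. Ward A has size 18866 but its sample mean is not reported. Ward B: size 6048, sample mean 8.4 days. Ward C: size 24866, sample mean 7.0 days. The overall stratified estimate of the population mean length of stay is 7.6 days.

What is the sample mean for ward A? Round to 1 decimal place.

Σ Nₕx̄ₕ = N·μ, so 18866·x̄_A = 49780·7.6 − (6048·8.4 + 24866·7.0).
= 378328 − 224865.2 = 153462.8.
x̄_A = 153462.8 / 18866 = 8.134... → 8.1.

8.1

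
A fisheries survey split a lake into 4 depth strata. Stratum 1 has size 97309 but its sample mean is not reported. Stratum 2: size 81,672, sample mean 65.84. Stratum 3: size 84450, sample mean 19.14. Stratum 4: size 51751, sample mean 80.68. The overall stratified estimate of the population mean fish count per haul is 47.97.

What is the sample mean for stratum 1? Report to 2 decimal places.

N = 97309 + 81672 + 84450 + 51751 = 315182.
Overall total = μ·N = 47.97·315182 = 15119280.54.
Subtract the known strata: 81672·65.84 + 84450·19.14 + 51751·80.68 = 11168928.16.
Remaining total for stratum 1: 15119280.54 − 11168928.16 = 3950352.38.
Divide by its size: 3950352.38 / 97309 = 40.5960... → 40.60.

40.60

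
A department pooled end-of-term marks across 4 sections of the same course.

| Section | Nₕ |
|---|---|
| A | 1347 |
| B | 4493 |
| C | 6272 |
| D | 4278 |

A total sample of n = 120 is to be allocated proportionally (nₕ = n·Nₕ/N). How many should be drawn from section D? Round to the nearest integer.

N = 1347 + 4493 + 6272 + 4278 = 16390.
n_D = 120·4278/16390 = 31.322... → 31.

31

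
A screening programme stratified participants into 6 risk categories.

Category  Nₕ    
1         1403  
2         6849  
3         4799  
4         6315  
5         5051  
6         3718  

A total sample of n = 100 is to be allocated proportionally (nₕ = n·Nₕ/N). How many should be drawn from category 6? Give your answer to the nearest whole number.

13

N = 1403 + 6849 + 4799 + 6315 + 5051 + 3718 = 28135.
n_6 = 100·3718/28135 = 13.215... → 13.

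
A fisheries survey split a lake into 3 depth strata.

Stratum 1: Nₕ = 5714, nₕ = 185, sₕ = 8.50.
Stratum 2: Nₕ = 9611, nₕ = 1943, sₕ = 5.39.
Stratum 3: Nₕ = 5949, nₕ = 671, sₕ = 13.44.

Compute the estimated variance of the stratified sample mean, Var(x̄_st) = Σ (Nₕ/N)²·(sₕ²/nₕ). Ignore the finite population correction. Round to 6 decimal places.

0.052276

N = 21274; Wₕ = Nₕ/N.
stratum 1: (5714/21274)²·8.50²/185 = 0.028173985
stratum 2: (9611/21274)²·5.39²/1943 = 0.003051712
stratum 3: (5949/21274)²·13.44²/671 = 0.021050657
Sum = 0.052276354 → 0.052276.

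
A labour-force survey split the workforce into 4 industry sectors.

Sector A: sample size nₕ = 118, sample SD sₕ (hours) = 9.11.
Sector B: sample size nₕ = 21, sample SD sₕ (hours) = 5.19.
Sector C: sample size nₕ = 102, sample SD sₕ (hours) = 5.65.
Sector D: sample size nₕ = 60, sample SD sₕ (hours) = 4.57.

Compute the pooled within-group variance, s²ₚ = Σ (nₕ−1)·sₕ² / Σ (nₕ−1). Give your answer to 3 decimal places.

49.512

A: (118−1)·9.11² = 117·82.9921 = 9710.0757
B: (21−1)·5.19² = 20·26.9361 = 538.722
C: (102−1)·5.65² = 101·31.9225 = 3224.1725
D: (60−1)·4.57² = 59·20.8849 = 1232.2091
Numerator = 14705.1793; denominator = Σ(nₕ−1) = 297.
s²ₚ = 14705.1793/297 = 49.51239... → 49.512.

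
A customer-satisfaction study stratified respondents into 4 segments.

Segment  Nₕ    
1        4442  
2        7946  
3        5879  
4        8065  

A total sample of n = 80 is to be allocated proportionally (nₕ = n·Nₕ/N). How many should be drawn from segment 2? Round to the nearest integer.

24

N = 4442 + 7946 + 5879 + 8065 = 26332.
n_2 = 80·7946/26332 = 24.141... → 24.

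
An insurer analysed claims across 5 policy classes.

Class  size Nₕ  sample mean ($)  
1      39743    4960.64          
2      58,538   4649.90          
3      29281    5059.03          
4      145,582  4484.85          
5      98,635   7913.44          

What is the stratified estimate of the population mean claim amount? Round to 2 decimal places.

N = 39743 + 58538 + 29281 + 145582 + 98635 = 371779.
Weight each subgroup mean by Nₕ/N and sum.
Σ Nₕx̄ₕ = 39743·4960.64 + 58538·4649.90 + 29281·5059.03 + 145582·4484.85 + 98635·7913.44 = 197150715.52 + 272195846.2 + 148133457.43 + 652913432.7 + 780542154.4 = 2050935606.25.
Divide by N: 2050935606.25 / 371779 = 5516.5451... → 5516.55.

5516.55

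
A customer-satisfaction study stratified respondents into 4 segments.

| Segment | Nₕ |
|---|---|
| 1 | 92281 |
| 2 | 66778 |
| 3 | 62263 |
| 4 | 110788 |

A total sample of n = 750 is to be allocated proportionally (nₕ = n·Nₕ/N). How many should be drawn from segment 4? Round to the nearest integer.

N = 92281 + 66778 + 62263 + 110788 = 332110.
n_4 = 750·110788/332110 = 250.191... → 250.

250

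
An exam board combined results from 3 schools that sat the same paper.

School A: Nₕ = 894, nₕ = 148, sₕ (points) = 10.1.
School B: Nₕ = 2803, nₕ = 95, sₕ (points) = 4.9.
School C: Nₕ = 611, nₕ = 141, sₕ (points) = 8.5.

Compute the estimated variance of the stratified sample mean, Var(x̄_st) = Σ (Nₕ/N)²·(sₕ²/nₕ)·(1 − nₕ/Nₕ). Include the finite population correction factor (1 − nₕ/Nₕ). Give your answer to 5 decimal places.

N = 4308; Wₕ = Nₕ/N.
school A: (894/4308)²·10.1²/148·(1 − 148/894) = 0.02476886
school B: (2803/4308)²·4.9²/95·(1 − 95/2803) = 0.10336867
school C: (611/4308)²·8.5²/141·(1 − 141/611) = 0.00792878
Sum = 0.13606631 → 0.13607.

0.13607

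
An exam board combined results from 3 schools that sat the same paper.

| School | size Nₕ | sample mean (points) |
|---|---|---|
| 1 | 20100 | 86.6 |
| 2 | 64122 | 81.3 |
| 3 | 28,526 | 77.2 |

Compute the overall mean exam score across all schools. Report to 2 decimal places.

N = 20100 + 64122 + 28526 = 112748.
Overall mean = Σ (Nₕ/N)·x̄ₕ — weight by population share, not a simple average.
Σ Nₕx̄ₕ = 20100·86.6 + 64122·81.3 + 28526·77.2 = 1740660 + 5213118.6 + 2202207.2 = 9155985.8.
Divide by N: 9155985.8 / 112748 = 81.2075... → 81.21.

81.21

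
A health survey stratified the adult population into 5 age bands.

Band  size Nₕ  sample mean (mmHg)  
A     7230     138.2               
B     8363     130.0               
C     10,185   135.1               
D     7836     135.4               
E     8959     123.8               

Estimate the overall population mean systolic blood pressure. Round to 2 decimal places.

132.30

x̄_st = (Σ Nₕx̄ₕ) / (Σ Nₕ) = (7230·138.2 + 8363·130.0 + 10185·135.1 + 7836·135.4 + 8959·123.8) / 42573
= 5632488.1 / 42573 = 132.3019... → 132.30.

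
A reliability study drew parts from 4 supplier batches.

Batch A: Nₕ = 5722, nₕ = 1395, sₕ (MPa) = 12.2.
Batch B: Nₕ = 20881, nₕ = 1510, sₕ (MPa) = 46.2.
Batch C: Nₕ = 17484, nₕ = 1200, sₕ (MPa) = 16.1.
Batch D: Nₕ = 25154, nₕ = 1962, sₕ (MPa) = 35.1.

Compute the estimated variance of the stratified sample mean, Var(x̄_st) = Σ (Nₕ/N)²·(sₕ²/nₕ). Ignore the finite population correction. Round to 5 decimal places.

N = 69241. Term for each stratum: Wₕ²sₕ²/nₕ.
Var(x̄_st) = 0.00072864 + 0.12855321 + 0.01377290 + 0.08287102 = 0.22592577 → 0.22593.

0.22593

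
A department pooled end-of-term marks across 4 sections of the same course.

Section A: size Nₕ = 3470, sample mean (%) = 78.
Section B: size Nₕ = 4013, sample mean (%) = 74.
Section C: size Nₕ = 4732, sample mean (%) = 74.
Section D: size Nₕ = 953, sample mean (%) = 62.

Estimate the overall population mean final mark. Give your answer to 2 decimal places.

N = 13168; weights Wₕ = Nₕ/N = (0.2635, 0.3048, 0.3594, 0.0724).
x̄_st = Σ Wₕ·x̄ₕ = 0.2635·78 + 0.3048·74 + 0.3594·74 + 0.0724·62 ≈ 74.1856...
→ 74.19.

74.19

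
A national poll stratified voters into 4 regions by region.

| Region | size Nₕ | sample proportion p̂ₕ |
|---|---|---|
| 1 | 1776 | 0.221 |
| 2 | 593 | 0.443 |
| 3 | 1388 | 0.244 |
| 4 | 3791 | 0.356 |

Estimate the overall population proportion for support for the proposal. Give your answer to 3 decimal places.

0.310

Wₕ = Nₕ/N with N = 7548: 0.2353, 0.0786, 0.1839, 0.5023.
p̂_st = 0.2353·0.221 + 0.0786·0.443 + 0.1839·0.244 + 0.5023·0.356 ≈ 0.31047... → 0.310.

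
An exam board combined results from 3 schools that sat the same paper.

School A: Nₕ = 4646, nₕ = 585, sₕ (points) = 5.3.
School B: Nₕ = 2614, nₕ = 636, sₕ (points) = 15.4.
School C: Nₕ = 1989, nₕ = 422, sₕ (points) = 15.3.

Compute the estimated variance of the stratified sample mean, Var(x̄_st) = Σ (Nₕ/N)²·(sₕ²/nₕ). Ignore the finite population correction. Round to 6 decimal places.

N = 9249; Wₕ = Nₕ/N.
school A: (4646/9249)²·5.3²/585 = 0.012116152
school B: (2614/9249)²·15.4²/636 = 0.029785571
school C: (1989/9249)²·15.3²/422 = 0.025653724
Sum = 0.067555448 → 0.067555.

0.067555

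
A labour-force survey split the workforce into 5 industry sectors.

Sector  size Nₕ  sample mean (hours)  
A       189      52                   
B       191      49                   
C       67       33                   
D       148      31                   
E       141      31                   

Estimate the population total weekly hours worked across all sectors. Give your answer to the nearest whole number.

Population total = Σ Nₕ·x̄ₕ (each stratum's size times its mean).
189·52 + 191·49 + 67·33 + 148·31 + 141·31 = 9828 + 9359 + 2211 + 4588 + 4371 = 30357.

30357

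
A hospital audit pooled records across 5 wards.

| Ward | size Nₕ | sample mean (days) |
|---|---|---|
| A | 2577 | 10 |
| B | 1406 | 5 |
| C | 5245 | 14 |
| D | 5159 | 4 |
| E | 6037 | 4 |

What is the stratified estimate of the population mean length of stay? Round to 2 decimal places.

x̄_st = (Σ Nₕx̄ₕ) / (Σ Nₕ) = (2577·10 + 1406·5 + 5245·14 + 5159·4 + 6037·4) / 20424
= 151014 / 20424 = 7.3939... → 7.39.

7.39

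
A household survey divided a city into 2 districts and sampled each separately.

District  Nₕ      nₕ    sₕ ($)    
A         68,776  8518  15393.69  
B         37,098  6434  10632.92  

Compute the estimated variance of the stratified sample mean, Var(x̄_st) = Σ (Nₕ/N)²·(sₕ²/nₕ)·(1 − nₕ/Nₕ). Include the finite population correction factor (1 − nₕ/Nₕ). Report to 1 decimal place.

12068.7

N = 105874; Wₕ = Nₕ/N.
district A: (68776/105874)²·15393.69²/8518·(1 − 8518/68776) = 10285.3914
district B: (37098/105874)²·10632.92²/6434·(1 − 6434/37098) = 1783.3012
Sum = 12068.6925 → 12068.7.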